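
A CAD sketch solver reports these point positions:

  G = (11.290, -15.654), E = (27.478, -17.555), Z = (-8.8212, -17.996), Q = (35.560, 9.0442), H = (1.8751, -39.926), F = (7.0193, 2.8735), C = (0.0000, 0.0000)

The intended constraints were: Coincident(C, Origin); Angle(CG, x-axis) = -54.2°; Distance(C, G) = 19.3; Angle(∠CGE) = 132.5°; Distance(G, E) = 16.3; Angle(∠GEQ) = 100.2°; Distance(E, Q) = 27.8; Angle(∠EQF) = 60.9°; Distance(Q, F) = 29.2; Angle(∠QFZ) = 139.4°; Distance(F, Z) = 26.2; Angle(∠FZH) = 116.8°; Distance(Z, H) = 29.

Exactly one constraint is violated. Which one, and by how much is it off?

Distance(Z, H) = 29 — off by 4.60.

C = (0.00, 0.00) ✓; CG at -54.20° ✓; |CG| = 19.30 ✓; ∠CGE = 132.5° ✓; |GE| = 16.30 ✓; ∠GEQ = 100.2° ✓; |EQ| = 27.80 ✓; ∠EQF = 60.90° ✓; |QF| = 29.20 ✓; ∠QFZ = 139.4° ✓; |FZ| = 26.20 ✓; ∠FZH = 116.8° ✓; |ZH| = 24.40 ✗.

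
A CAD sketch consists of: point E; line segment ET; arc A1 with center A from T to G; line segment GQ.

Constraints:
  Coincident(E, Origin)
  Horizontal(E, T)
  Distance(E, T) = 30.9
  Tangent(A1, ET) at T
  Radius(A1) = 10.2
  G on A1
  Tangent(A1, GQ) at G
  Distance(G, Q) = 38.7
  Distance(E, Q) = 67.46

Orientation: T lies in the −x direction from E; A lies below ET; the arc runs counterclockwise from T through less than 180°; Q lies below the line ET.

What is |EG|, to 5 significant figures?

41.560

E is at the origin; ET is horizontal with |ET| = 30.9 and T on the −x side, so T = (-30.900, 0.0000). A1 meets ET tangentially, so AT is at right angles to ET, so A = T + (0, -10.2) = (-30.900, -10.200). Since AG ⟂ GQ (tangency), |AQ| = √(10.2² + 38.7²) = 40.022 regardless of where G sits on A1. So Q lies on both circle(E, 67.46) and circle(A, 40.022); the below-ET intersection is Q = (-49.851, -45.450). G is the foot of the tangent from Q: G = (-40.818, -7.8193).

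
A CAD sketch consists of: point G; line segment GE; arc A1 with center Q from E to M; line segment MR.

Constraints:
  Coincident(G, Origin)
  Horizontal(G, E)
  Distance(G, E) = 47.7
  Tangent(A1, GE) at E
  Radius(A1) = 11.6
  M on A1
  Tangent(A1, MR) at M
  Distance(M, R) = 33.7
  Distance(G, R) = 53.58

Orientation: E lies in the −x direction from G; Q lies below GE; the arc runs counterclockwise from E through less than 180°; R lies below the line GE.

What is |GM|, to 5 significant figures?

59.215

Checks: |QE| = 11.60 ✓; |QM| = 11.60 ✓; ∠(QM, MR) = 90.00° ✓; |MR| = 33.70 ✓; |GR| = 53.58 ✓.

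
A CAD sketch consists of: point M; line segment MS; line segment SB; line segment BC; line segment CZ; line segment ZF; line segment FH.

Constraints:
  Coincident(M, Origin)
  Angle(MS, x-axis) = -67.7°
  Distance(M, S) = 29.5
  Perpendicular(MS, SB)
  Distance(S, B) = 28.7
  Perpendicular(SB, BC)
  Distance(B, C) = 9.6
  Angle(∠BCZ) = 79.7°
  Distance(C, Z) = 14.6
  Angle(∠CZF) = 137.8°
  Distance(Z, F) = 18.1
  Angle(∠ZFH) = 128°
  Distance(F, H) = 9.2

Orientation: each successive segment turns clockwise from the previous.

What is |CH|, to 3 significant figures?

34.7

∠CZF = 137.8° gives ZF at -30.2° from the x-axis; with |ZF| = 18.1, F = (10.9, -35.4). ∠ZFH = 128.0° gives FH at -82.2° from the x-axis; with |FH| = 9.2, H = (12.2, -44.5). Then |CH| = |H − C| = 34.7.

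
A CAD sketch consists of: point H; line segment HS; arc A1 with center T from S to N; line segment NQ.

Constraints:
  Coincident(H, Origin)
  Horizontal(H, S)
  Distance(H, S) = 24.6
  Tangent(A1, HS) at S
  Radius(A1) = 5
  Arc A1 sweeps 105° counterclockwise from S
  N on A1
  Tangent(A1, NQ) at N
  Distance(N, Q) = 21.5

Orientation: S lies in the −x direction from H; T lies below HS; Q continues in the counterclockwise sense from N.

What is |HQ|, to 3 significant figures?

36.1

On A1, S sits at bearing 90° from T; a 105° counterclockwise sweep puts N at bearing 195°, so N = T + 5.0·(cos 195°, sin 195°) = (-29.4, -6.29). Tangency of A1 to NQ means the radius TN is perpendicular to NQ, so NQ runs along (−sin 195°, cos 195°); with |NQ| = 21.5, Q = (-23.9, -27.1). Then |HQ| = |Q − H| = 36.1.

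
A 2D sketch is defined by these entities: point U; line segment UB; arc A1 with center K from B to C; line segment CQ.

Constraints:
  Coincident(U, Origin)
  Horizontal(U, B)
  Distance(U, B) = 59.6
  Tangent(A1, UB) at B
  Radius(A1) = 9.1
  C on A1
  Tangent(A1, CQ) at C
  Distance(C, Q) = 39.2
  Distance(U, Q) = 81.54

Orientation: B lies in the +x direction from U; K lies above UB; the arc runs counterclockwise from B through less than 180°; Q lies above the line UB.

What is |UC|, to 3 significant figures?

69.4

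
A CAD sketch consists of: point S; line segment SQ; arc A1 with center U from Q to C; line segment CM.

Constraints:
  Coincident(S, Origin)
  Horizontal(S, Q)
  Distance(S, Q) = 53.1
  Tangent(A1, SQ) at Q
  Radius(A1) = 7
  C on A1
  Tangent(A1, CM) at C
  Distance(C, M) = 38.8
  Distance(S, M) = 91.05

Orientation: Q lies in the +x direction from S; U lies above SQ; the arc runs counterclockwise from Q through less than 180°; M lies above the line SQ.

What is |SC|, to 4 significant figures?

57.76

Checks: S = (0.00, 0.00) ✓; |UC| = 7.000 ✓; ∠(UC, CM) = 90.00° ✓; |CM| = 38.80 ✓; |SM| = 91.05 ✓.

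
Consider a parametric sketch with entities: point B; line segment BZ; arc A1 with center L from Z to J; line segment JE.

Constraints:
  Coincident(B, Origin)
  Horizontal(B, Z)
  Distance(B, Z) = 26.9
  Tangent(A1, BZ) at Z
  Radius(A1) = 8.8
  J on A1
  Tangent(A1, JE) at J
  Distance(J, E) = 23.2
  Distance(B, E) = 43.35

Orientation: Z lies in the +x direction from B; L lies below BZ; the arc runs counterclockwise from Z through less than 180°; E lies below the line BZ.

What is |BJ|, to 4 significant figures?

22.29

Checks: |LJ| = 8.800 ✓; ∠(LJ, JE) = 90.00° ✓; |JE| = 23.20 ✓; |BE| = 43.35 ✓.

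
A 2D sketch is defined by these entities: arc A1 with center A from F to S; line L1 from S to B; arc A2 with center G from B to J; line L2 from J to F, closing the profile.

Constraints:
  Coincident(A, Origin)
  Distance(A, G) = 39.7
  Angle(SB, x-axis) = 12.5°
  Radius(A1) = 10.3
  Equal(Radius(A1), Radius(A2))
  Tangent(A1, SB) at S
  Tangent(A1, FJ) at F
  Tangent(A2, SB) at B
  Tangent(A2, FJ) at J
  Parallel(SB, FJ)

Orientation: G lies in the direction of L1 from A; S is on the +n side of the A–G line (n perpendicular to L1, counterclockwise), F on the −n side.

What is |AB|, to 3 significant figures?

41.0

Tangency of A1 to both parallel lines with radius 10.3 puts S and F at A ± 10.3·n: S = (-2.23, 10.1), F = (2.23, -10.1). Equal radii place B and J the same way about G: B = G + 10.3·n = (36.5, 18.6), J = G − 10.3·n = (41.0, -1.46). Then |AB| = |B − A| = 41.0.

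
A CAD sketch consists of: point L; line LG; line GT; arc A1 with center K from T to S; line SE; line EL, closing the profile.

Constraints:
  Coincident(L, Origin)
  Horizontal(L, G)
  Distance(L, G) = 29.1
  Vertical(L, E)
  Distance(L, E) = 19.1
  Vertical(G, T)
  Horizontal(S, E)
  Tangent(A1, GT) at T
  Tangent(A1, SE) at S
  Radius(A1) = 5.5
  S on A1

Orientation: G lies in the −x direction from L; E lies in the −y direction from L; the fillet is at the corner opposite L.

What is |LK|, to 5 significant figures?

27.238

L is at the origin; LG is horizontal with |LG| = 29.1 and G on the −x side, so G = (-29.100, 0.0000). L and E share the same x with |LE| = 19.1 and E on the −y side, so E = (0.0000, -19.100). The virtual corner opposite L is at (-29.100, -19.100). A1 meets GT tangentially, so KT is at right angles to GT and since A1 is tangent to SE there, KS ⟂ SE, with radius 5.5, so the center K sits 5.5 in from both sides at K = (-23.600, -13.600). Then |LK| = |K − L| = 27.238.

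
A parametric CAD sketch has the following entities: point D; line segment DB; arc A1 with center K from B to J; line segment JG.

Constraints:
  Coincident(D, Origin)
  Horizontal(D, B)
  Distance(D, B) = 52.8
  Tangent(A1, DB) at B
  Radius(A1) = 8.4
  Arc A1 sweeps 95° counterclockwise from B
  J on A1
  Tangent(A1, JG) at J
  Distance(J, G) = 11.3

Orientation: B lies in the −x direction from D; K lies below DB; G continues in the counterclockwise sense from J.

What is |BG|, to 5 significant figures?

21.685

D is at the origin; D and B share the same y with |DB| = 52.8 and B on the −x side, so B = (-52.800, 0.0000). A1 meets DB tangentially, so KB is at right angles to DB, so K = B + (0, -8.4) = (-52.800, -8.4000). On A1, B sits at bearing 90° from K; a 95° counterclockwise sweep puts J at bearing 185°, so J = K + 8.4·(cos 185°, sin 185°) = (-61.168, -9.1321). A1 meets JG tangentially, so KJ is at right angles to JG, so JG runs along (−sin 185°, cos 185°); with |JG| = 11.3, G = (-60.183, -20.389). Then |BG| = |G − B| = 21.685.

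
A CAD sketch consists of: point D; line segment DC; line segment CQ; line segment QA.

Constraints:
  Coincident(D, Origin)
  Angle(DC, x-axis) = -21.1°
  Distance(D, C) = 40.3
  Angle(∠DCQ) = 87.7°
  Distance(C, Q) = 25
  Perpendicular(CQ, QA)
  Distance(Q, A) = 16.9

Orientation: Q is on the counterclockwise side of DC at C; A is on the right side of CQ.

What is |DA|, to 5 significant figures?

61.765

D is at the origin; DC runs at -21.1° with length 40.3, so C = 40.3·(cos -21.1°, sin -21.1°) = (37.598, -14.508). ∠DCQ = 87.7°, so CQ runs at -21.1° + (180° − 87.7°) = 71.200° from the x-axis; with |CQ| = 25.0, Q = C + 25.0·(cos 71.200°, sin 71.200°) = (45.655, 9.1584). CQ is perpendicular to QA; with |QA| = 16.9 on the right of CQ, A = Q + 16.9·(0.94665, -0.32227) = (61.653, 3.7121). Then |DA| = |A − D| = 61.765.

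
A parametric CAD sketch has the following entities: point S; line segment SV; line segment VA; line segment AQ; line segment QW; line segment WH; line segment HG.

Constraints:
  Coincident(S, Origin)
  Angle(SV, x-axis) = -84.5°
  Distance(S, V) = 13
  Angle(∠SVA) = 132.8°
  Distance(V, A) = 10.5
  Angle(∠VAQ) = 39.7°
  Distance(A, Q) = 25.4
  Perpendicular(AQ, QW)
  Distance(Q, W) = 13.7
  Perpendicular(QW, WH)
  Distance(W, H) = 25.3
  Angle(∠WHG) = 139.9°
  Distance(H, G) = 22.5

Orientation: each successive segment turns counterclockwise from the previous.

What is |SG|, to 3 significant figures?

38.5

S is at the origin; SV runs at -84.5° with length 13.0, so V = (1.25, -12.9). ∠SVA = 132.8° gives VA at -37.3° from the x-axis; with |VA| = 10.5, A = (9.60, -19.3). ∠VAQ = 39.7° gives AQ at 103° from the x-axis; with |AQ| = 25.4, Q = (3.88, 5.45). AQ ⟂ QW, so QW runs at -167°; with |QW| = 13.7, W = (-9.46, 2.36). The perpendicularity gives WH at right angles to QW, so WH runs at -77.0°; with |WH| = 25.3, H = (-3.77, -22.3). ∠WHG = 139.9° gives HG at -36.9° from the x-axis; with |HG| = 22.5, G = (14.2, -35.8). Then |SG| = |G − S| = 38.5.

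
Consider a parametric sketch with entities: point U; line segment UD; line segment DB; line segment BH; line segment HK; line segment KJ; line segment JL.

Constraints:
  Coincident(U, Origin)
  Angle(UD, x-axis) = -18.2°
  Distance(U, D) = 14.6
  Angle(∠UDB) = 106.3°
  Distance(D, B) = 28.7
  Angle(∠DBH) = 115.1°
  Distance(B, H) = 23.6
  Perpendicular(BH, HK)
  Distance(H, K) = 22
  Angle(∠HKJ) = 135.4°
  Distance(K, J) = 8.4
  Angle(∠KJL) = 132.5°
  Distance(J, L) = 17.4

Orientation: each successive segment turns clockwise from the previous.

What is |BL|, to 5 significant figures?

27.345

∠HKJ = 135.4° gives KJ at 68.600° from the x-axis; with |KJ| = 8.4, J = (-14.375, -14.499). ∠KJL = 132.5° gives JL at 21.100° from the x-axis; with |JL| = 17.4, L = (1.8581, -8.2355). Then |BL| = |L − B| = 27.345.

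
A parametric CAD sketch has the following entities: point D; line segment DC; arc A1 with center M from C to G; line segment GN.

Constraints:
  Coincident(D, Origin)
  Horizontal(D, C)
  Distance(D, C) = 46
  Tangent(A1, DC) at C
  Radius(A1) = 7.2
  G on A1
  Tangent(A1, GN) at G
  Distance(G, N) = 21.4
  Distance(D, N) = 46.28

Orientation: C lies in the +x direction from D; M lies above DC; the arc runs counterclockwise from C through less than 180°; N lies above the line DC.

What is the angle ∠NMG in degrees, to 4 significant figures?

71.40°

D is at the origin; DC is horizontal with |DC| = 46.0 and C on the +x side, so C = (46.00, 0.000). Since A1 is tangent to DC there, MC ⟂ DC, so M = C + (0, 7.2) = (46.00, 7.200). Since MG ⟂ GN (tangency), |MN| = √(7.2² + 21.4²) = 22.58 regardless of where G sits on A1. So N lies on both circle(D, 46.28) and circle(M, 22.58); the above-DC intersection is N = (36.94, 27.88). G is the foot of the tangent from N: G = (51.33, 12.04).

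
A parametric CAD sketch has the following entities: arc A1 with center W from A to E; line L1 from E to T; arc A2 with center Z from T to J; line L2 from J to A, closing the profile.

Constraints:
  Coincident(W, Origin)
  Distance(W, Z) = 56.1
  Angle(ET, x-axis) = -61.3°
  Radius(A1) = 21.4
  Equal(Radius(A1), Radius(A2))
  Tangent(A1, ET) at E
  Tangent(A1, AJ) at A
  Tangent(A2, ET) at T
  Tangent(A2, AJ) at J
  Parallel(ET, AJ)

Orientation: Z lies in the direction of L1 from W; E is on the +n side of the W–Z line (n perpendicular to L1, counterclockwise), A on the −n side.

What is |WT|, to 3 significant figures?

60.0

The slot axis is L1's direction at -61.3°, so u = (cos -61.3°, sin -61.3°) = (0.480, -0.877) and n = (−sin -61.3°, cos -61.3°) = (0.877, 0.480). W is at the origin and Z lies 56.1 along u from W, so Z = 56.1·u = (26.9, -49.2). Tangency of A1 to both parallel lines with radius 21.4 puts E and A at W ± 21.4·n: E = (18.8, 10.3), A = (-18.8, -10.3). Equal radii place T and J the same way about Z: T = Z + 21.4·n = (45.7, -38.9), J = Z − 21.4·n = (8.17, -59.5). Then |WT| = |T − W| = 60.0.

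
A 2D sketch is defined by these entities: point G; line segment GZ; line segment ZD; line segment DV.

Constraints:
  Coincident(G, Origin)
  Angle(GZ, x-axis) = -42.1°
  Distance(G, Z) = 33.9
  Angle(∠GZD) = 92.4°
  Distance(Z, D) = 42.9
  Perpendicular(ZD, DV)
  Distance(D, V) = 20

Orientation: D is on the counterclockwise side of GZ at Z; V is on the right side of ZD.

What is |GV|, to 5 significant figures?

69.758

∠GZD = 92.4°, so ZD runs at -42.1° + (180° − 92.4°) = 45.500° from the x-axis; with |ZD| = 42.9, D = Z + 42.9·(cos 45.500°, sin 45.500°) = (55.222, 7.8710). ZD ⟂ DV; with |DV| = 20.0 on the right of ZD, V = D + 20.0·(0.71325, -0.70091) = (69.487, -6.1472). Then |GV| = |V − G| = 69.758.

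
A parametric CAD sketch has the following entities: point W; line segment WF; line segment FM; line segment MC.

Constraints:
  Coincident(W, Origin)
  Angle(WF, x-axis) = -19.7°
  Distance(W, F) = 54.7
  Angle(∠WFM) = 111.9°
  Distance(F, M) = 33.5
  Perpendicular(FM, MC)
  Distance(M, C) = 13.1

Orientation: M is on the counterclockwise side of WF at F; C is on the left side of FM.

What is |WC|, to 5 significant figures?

65.751

W is at the origin; WF runs at -19.7° with length 54.7, so F = 54.7·(cos -19.7°, sin -19.7°) = (51.498, -18.439). ∠WFM = 111.9°, so FM runs at -19.7° + (180° − 111.9°) = 48.400° from the x-axis; with |FM| = 33.5, M = F + 33.5·(cos 48.400°, sin 48.400°) = (73.740, 6.6121). FM ⟂ MC; with |MC| = 13.1 on the left of FM, C = M + 13.1·(-0.74780, 0.66393) = (63.944, 15.310). Then |WC| = |C − W| = 65.751.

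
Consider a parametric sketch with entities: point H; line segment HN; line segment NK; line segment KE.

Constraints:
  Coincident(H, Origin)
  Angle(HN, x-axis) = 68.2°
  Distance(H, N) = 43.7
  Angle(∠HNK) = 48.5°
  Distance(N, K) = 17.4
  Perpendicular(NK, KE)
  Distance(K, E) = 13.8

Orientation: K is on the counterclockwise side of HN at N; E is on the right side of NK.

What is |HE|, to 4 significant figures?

47.94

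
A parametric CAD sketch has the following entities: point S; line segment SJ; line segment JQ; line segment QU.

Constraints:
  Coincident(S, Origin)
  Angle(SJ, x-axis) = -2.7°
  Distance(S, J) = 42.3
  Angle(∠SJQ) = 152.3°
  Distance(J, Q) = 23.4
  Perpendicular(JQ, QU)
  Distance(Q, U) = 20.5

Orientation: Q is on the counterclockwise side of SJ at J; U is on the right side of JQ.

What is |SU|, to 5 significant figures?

72.911

S is at the origin; SJ runs at -2.7° with length 42.3, so J = 42.3·(cos -2.7°, sin -2.7°) = (42.253, -1.9926). ∠SJQ = 152.3°, so JQ runs at -2.7° + (180° − 152.3°) = 25.000° from the x-axis; with |JQ| = 23.4, Q = J + 23.4·(cos 25.000°, sin 25.000°) = (63.461, 7.8967). JQ ⟂ QU; with |QU| = 20.5 on the right of JQ, U = Q + 20.5·(0.42262, -0.90631) = (72.124, -10.683). Then |SU| = |U − S| = 72.911.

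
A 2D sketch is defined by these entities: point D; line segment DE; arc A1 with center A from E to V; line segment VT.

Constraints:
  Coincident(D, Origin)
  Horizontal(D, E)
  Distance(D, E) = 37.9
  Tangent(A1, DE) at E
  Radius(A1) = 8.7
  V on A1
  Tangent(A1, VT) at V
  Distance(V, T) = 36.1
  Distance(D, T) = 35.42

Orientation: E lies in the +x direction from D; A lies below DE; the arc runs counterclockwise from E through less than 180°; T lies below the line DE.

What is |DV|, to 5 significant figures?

30.919

D is at the origin; DE is horizontal with |DE| = 37.9 and E on the +x side, so E = (37.900, 0.0000). Since A1 is tangent to DE there, AE ⟂ DE, so A = E + (0, -8.7) = (37.900, -8.7000). Since AV ⟂ VT (tangency), |AT| = √(8.7² + 36.1²) = 37.134 regardless of where V sits on A1. So T lies on both circle(D, 35.42) and circle(A, 37.134); the below-DE intersection is T = (10.546, -33.813). V is the foot of the tangent from T: V = (30.678, -3.8482).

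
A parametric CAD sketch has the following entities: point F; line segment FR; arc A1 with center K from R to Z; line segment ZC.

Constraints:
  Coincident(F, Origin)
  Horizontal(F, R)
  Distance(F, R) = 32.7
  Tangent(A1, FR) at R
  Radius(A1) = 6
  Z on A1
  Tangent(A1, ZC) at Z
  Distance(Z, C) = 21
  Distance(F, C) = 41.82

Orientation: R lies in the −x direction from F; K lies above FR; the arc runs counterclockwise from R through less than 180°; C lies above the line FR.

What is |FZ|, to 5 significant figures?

27.799

F is at the origin; F and R share the same y with |FR| = 32.7 and R on the −x side, so R = (-32.700, 0.0000). Since A1 is tangent to FR there, KR ⟂ FR, so K = R + (0, 6) = (-32.700, 6.0000). Since KZ ⟂ ZC (tangency), |KC| = √(6.0² + 21.0²) = 21.840 regardless of where Z sits on A1. So C lies on both circle(F, 41.82) and circle(K, 21.840); the above-FR intersection is C = (-31.249, 27.792). Z is the foot of the tangent from C: Z = (-26.834, 7.2615).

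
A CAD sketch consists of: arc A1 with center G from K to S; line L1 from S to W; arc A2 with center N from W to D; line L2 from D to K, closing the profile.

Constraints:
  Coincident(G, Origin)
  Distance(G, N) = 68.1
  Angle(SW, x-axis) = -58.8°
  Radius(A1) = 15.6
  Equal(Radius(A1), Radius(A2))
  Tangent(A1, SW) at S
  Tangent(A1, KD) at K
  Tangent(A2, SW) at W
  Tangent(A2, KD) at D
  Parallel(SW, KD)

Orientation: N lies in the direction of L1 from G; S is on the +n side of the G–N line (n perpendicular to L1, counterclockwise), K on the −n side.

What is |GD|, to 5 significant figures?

69.864

The slot axis is L1's direction at -58.8°, so u = (cos -58.8°, sin -58.8°) = (0.51803, -0.85536) and n = (−sin -58.8°, cos -58.8°) = (0.85536, 0.51803). G is at the origin and N lies 68.1 along u from G, so N = 68.1·u = (35.278, -58.250). Tangency of A1 to both parallel lines with radius 15.6 puts S and K at G ± 15.6·n: S = (13.344, 8.0812), K = (-13.344, -8.0812). Equal radii place W and D the same way about N: W = N + 15.6·n = (48.621, -50.169), D = N − 15.6·n = (21.934, -66.332). Then |GD| = |D − G| = 69.864.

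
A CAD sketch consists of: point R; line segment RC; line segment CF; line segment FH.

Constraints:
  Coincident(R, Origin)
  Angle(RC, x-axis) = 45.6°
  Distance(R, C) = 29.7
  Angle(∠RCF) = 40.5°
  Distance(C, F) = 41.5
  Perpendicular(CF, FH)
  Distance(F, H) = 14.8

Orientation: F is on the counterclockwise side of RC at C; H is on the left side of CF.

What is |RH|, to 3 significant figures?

19.4

R is at the origin; RC runs at 45.6° with length 29.7, so C = 29.7·(cos 45.6°, sin 45.6°) = (20.8, 21.2). ∠RCF = 40.5°, so CF runs at 45.6° + (180° − 40.5°) = 185° from the x-axis; with |CF| = 41.5, F = C + 41.5·(cos 185°, sin 185°) = (-20.6, 17.5). CF ⟂ FH; with |FH| = 14.8 on the left of CF, H = F + 14.8·(0.0889, -0.996) = (-19.2, 2.79). Then |RH| = |H − R| = 19.4.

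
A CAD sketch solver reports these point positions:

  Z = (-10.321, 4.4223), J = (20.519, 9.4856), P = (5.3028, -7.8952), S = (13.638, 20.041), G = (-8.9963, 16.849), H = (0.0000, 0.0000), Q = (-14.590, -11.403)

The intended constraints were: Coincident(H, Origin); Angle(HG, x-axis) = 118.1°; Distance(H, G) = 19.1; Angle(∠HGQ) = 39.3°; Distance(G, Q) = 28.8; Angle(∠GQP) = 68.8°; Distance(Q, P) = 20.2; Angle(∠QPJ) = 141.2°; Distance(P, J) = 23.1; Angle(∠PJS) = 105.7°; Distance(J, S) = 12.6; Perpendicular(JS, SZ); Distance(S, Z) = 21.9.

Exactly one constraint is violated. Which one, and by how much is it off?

Distance(S, Z) = 21.9 — off by 6.70.

H = (0.00, 0.00) ✓; HG at 118.1° ✓; |HG| = 19.10 ✓; ∠HGQ = 39.30° ✓; |GQ| = 28.80 ✓; ∠GQP = 68.80° ✓; |QP| = 20.20 ✓; ∠QPJ = 141.2° ✓; |PJ| = 23.10 ✓; ∠PJS = 105.7° ✓; |JS| = 12.60 ✓; ∠(JS, SZ) = 90.00° ✓; |SZ| = 28.60 ✗.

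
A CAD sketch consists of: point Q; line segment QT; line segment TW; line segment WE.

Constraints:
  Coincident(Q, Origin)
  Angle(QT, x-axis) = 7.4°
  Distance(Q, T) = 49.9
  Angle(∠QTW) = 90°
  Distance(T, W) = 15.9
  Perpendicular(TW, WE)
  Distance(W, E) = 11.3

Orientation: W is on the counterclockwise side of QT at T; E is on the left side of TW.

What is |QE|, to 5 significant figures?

41.746

∠QTW = 90.0°, so TW runs at 7.4° + (180° − 90.0°) = 97.400° from the x-axis; with |TW| = 15.9, W = T + 15.9·(cos 97.400°, sin 97.400°) = (47.437, 22.194). TW ⟂ WE; with |WE| = 11.3 on the left of TW, E = W + 11.3·(-0.99167, -0.12880) = (36.231, 20.739). Then |QE| = |E − Q| = 41.746.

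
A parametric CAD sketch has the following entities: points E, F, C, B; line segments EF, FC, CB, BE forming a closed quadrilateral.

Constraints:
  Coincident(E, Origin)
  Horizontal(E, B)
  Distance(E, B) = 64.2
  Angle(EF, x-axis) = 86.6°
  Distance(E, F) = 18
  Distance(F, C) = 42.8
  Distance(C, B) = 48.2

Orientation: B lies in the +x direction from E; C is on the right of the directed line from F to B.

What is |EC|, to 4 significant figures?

28.73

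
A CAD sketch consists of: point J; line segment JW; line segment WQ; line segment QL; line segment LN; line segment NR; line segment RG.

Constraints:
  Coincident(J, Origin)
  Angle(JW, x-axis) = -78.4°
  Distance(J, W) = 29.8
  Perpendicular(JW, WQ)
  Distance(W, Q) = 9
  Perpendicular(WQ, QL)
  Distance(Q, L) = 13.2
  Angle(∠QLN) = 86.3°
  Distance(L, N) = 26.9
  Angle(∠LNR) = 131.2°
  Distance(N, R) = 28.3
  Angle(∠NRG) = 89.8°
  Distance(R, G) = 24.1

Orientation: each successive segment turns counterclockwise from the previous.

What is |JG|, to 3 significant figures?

57.6

J is at the origin; JW runs at -78.4° with length 29.8, so W = (5.99, -29.2). JW ⟂ WQ, so WQ runs at 11.6°; with |WQ| = 9.0, Q = (14.8, -27.4). The perpendicularity gives QL at right angles to WQ, so QL runs at 102°; with |QL| = 13.2, L = (12.2, -14.5). ∠QLN = 86.3° gives LN at -165° from the x-axis; with |LN| = 26.9, N = (-13.8, -21.5). ∠LNR = 131.2° gives NR at -116° from the x-axis; with |NR| = 28.3, R = (-26.2, -47.0). ∠NRG = 89.8° gives RG at -25.7° from the x-axis; with |RG| = 24.1, G = (-4.44, -57.5). Then |JG| = |G − J| = 57.6.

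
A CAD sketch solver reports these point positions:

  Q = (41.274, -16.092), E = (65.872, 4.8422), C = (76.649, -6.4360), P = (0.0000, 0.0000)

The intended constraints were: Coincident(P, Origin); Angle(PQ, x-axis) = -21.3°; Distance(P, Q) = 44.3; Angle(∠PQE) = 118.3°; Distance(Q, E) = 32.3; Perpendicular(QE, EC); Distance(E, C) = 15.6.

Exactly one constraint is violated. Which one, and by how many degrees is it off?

Perpendicular(QE, EC) — off by 3.30°.

P = (0.00, 0.00) ✓; PQ at -21.30° ✓; |PQ| = 44.30 ✓; ∠PQE = 118.3° ✓; |QE| = 32.30 ✓; ∠(QE, EC) = 86.70° ✗; |EC| = 15.60 ✓.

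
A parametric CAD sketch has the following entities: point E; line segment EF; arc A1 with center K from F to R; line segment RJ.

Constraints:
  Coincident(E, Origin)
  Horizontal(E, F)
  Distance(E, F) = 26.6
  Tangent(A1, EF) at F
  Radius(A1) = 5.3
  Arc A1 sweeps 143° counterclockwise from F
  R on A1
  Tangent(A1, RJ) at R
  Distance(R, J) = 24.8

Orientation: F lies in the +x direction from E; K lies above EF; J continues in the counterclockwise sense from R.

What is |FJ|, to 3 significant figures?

29.6

E is at the origin; EF is horizontal with |EF| = 26.6 and F on the +x side, so F = (26.6, 0.00). The tangent condition forces KF to be normal to EF, so K = F + (0, 5.3) = (26.6, 5.30). On A1, F sits at bearing -90° from K; a 143° counterclockwise sweep puts R at bearing 53°, so R = K + 5.3·(cos 53°, sin 53°) = (29.8, 9.53). The tangent condition forces KR to be normal to RJ, so RJ runs along (−sin 53°, cos 53°); with |RJ| = 24.8, J = (9.98, 24.5). Then |FJ| = |J − F| = 29.6.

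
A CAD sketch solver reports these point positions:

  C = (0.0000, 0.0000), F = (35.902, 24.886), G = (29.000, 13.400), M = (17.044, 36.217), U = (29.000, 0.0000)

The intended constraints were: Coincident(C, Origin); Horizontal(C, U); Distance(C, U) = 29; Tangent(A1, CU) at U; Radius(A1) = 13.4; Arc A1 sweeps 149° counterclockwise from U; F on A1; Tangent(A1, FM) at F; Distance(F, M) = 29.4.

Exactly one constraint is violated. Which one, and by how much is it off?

Distance(F, M) = 29.4 — off by 7.40.

C = (0.00, 0.00) ✓; C.y = 0.00, U.y = 0.00 ✓; |CU| = 29.00 ✓; ∠(GU, UC) = 90.00° ✓; |GU| = 13.40 ✓; bearing(G→F) − bearing(G→U) = 149.0° ✓; |GF| = 13.40 ✓; ∠(GF, FM) = 90.00° ✓; |FM| = 22.00 ✗.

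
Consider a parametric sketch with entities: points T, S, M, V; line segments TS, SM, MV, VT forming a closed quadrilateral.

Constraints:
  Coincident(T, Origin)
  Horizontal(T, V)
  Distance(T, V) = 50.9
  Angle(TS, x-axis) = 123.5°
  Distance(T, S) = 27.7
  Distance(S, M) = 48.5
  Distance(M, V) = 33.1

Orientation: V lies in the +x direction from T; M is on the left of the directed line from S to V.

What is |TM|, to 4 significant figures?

43.15

Checks: |SM| = 48.50 ✓; |MV| = 33.10 ✓.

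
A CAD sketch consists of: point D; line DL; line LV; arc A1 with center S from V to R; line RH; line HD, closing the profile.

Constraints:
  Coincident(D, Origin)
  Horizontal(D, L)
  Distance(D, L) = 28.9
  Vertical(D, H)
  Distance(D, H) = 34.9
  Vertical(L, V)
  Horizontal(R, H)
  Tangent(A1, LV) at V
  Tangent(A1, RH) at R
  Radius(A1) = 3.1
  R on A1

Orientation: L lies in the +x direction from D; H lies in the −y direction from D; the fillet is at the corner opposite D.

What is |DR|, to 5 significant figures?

43.401

D is at the origin; D and L share the same y with |DL| = 28.9 and L on the +x side, so L = (28.900, 0.0000). DH is vertical with |DH| = 34.9 and H on the −y side, so H = (0.0000, -34.900). The virtual corner opposite D is at (28.900, -34.900). Since A1 is tangent to LV there, SV ⟂ LV and the tangent condition forces SR to be normal to RH, with radius 3.1, so the center S sits 3.1 in from both sides at S = (25.800, -31.800). That places the tangent points at V = (28.900, -31.800) on LV and R = (25.800, -34.900) on RH. Then |DR| = |R − D| = 43.401.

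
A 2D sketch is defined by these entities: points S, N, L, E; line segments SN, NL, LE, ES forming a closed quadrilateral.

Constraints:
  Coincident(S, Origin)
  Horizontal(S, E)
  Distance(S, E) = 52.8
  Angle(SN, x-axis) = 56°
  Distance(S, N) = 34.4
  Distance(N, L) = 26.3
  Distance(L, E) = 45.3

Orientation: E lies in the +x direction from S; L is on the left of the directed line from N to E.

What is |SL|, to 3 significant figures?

59.7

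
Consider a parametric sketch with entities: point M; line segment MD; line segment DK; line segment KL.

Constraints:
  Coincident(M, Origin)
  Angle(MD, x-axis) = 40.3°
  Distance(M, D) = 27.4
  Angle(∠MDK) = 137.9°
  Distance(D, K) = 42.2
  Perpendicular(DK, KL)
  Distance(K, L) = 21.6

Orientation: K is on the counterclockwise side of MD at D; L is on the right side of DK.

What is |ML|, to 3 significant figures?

74.2

M is at the origin; MD runs at 40.3° with length 27.4, so D = 27.4·(cos 40.3°, sin 40.3°) = (20.9, 17.7). ∠MDK = 137.9°, so DK runs at 40.3° + (180° − 137.9°) = 82.4° from the x-axis; with |DK| = 42.2, K = D + 42.2·(cos 82.4°, sin 82.4°) = (26.5, 59.6). DK is perpendicular to KL; with |KL| = 21.6 on the right of DK, L = K + 21.6·(0.991, -0.132) = (47.9, 56.7). Then |ML| = |L − M| = 74.2.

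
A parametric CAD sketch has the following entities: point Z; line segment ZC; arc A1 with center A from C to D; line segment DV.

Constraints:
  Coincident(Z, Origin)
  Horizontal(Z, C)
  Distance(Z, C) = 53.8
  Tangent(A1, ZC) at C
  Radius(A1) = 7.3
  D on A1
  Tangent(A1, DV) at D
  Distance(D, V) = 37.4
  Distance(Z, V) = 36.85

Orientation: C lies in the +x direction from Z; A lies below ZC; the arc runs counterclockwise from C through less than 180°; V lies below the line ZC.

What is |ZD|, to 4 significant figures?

48.60

Z is at the origin; ZC is horizontal with |ZC| = 53.8 and C on the +x side, so C = (53.80, 0.000). A1 meets ZC tangentially, so AC is at right angles to ZC, so A = C + (0, -7.3) = (53.80, -7.300). Since AD ⟂ DV (tangency), |AV| = √(7.3² + 37.4²) = 38.11 regardless of where D sits on A1. So V lies on both circle(Z, 36.85) and circle(A, 38.11); the below-ZC intersection is V = (22.57, -29.13). D is the foot of the tangent from V: D = (48.55, -2.229).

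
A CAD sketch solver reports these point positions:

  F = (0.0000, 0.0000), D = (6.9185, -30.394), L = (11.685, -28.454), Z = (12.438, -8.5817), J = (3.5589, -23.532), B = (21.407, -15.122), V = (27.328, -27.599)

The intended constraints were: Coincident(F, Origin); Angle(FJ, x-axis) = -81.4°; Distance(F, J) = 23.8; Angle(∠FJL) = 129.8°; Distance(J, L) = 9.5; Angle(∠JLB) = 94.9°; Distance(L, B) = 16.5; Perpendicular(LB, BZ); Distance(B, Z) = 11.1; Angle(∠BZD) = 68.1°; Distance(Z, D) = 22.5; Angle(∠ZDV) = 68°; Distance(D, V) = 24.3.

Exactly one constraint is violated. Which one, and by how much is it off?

Distance(D, V) = 24.3 — off by 3.70.

F = (0.00, 0.00) ✓; FJ at -81.40° ✓; |FJ| = 23.80 ✓; ∠FJL = 129.8° ✓; |JL| = 9.501 ✓; ∠JLB = 94.90° ✓; |LB| = 16.50 ✓; ∠(LB, BZ) = 90.00° ✓; |BZ| = 11.10 ✓; ∠BZD = 68.10° ✓; |ZD| = 22.50 ✓; ∠ZDV = 68.00° ✓; |DV| = 20.60 ✗.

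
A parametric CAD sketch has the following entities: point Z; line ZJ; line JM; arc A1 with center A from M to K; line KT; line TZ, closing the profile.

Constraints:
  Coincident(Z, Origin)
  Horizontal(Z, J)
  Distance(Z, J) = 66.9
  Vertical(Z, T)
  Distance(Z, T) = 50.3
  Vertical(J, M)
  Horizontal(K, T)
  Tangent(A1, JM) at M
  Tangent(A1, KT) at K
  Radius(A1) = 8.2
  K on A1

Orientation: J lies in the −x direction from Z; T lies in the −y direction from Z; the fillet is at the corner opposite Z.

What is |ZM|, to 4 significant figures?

79.04

The virtual corner opposite Z is at (-66.90, -50.30). Tangency of A1 to JM means the radius AM is perpendicular to JM and tangency of A1 to KT means the radius AK is perpendicular to KT, with radius 8.2, so the center A sits 8.2 in from both sides at A = (-58.70, -42.10). That places the tangent points at M = (-66.90, -42.10) on JM and K = (-58.70, -50.30) on KT. Then |ZM| = |M − Z| = 79.04.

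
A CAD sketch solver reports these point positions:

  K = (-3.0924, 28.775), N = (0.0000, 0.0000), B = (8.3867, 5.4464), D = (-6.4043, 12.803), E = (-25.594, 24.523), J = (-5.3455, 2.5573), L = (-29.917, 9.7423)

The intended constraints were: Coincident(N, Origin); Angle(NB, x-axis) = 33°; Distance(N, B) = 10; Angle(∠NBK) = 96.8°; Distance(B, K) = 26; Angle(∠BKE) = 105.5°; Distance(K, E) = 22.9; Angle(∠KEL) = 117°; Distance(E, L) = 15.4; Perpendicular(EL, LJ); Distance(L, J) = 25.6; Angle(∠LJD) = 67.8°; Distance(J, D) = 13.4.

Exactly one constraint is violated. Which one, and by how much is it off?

Distance(J, D) = 13.4 — off by 3.10.

N = (0.00, 0.00) ✓; NB at 33.00° ✓; |NB| = 10.00 ✓; ∠NBK = 96.80° ✓; |BK| = 26.00 ✓; ∠BKE = 105.5° ✓; |KE| = 22.90 ✓; ∠KEL = 117.0° ✓; |EL| = 15.40 ✓; ∠(EL, LJ) = 90.00° ✓; |LJ| = 25.60 ✓; ∠LJD = 67.80° ✓; |JD| = 10.30 ✗.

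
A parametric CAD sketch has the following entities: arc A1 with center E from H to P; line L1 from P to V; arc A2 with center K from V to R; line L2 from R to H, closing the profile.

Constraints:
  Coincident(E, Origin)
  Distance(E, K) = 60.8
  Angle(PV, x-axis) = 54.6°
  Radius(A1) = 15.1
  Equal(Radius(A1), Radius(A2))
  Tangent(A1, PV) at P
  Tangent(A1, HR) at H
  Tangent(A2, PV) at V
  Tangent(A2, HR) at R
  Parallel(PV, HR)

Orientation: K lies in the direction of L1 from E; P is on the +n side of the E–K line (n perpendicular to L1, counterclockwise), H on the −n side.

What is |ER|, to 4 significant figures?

62.65

Tangency of A1 to both parallel lines with radius 15.1 puts P and H at E ± 15.1·n: P = (-12.31, 8.747), H = (12.31, -8.747). Equal radii place V and R the same way about K: V = K + 15.1·n = (22.91, 58.31), R = K − 15.1·n = (47.53, 40.81). Then |ER| = |R − E| = 62.65.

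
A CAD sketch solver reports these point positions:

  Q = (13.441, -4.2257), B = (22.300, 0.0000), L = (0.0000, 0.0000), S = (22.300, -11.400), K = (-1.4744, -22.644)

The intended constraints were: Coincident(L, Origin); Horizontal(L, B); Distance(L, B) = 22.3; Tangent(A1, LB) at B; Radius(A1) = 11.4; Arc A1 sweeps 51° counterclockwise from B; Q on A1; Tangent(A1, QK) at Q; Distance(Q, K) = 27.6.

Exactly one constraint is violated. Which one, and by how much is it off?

Distance(Q, K) = 27.6 — off by 3.90.

L = (0.00, 0.00) ✓; L.y = 0.00, B.y = 0.00 ✓; |LB| = 22.30 ✓; ∠(SB, BL) = 90.00° ✓; |SB| = 11.40 ✓; bearing(S→Q) − bearing(S→B) = 51.00° ✓; |SQ| = 11.40 ✓; ∠(SQ, QK) = 90.00° ✓; |QK| = 23.70 ✗.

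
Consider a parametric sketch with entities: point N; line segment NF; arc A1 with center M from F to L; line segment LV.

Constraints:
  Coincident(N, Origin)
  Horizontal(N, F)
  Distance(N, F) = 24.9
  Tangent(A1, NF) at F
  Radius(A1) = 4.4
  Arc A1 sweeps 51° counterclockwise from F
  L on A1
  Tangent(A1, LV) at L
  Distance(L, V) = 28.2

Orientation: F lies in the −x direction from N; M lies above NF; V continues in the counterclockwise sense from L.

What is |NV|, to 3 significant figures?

23.8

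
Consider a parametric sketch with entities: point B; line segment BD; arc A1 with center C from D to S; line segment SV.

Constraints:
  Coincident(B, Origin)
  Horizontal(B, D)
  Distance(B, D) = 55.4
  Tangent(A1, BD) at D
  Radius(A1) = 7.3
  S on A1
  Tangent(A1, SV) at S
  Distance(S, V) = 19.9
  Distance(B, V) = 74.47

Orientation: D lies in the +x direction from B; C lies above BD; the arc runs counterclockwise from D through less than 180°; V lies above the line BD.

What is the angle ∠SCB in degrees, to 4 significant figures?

143.7°

B is at the origin; B and D share the same y with |BD| = 55.4 and D on the +x side, so D = (55.40, 0.000). Tangency of A1 to BD means the radius CD is perpendicular to BD, so C = D + (0, 7.3) = (55.40, 7.300). Since CS ⟂ SV (tangency), |CV| = √(7.3² + 19.9²) = 21.20 regardless of where S sits on A1. So V lies on both circle(B, 74.47) and circle(C, 21.20); the above-BD intersection is V = (71.38, 21.22). S is the foot of the tangent from V: S = (61.80, 3.784).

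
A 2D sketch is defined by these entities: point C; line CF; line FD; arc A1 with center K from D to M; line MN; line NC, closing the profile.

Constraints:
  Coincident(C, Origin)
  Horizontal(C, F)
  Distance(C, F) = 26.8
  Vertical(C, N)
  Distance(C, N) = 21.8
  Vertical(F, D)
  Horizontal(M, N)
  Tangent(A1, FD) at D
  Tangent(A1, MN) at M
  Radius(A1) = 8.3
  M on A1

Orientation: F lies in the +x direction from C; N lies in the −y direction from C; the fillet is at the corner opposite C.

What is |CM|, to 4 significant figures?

28.59

C is at the origin; C and F share the same y with |CF| = 26.8 and F on the +x side, so F = (26.80, 0.000). CN is vertical with |CN| = 21.8 and N on the −y side, so N = (0.000, -21.80). The virtual corner opposite C is at (26.80, -21.80). A1 meets FD tangentially, so KD is at right angles to FD and the tangent condition forces KM to be normal to MN, with radius 8.3, so the center K sits 8.3 in from both sides at K = (18.50, -13.50). That places the tangent points at D = (26.80, -13.50) on FD and M = (18.50, -21.80) on MN. Then |CM| = |M − C| = 28.59.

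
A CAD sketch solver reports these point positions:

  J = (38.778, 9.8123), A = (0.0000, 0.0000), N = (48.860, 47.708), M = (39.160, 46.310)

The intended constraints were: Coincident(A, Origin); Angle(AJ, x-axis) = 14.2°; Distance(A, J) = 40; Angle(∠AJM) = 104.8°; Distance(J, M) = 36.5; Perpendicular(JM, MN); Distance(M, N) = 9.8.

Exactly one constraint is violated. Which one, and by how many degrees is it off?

Perpendicular(JM, MN) — off by 8.80°.

A = (0.00, 0.00) ✓; AJ at 14.20° ✓; |AJ| = 40.00 ✓; ∠AJM = 104.8° ✓; |JM| = 36.50 ✓; ∠(JM, MN) = 81.20° ✗; |MN| = 9.800 ✓.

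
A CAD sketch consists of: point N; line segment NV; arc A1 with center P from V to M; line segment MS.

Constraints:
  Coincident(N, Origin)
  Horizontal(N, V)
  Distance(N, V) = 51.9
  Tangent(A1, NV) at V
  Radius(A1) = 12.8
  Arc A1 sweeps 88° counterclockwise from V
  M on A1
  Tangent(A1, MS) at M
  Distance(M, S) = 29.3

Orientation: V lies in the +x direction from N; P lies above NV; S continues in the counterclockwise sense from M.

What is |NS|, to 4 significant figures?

77.79

On A1, V sits at bearing -90° from P; an 88° counterclockwise sweep puts M at bearing -2°, so M = P + 12.8·(cos -2°, sin -2°) = (64.69, 12.35). The tangent condition forces PM to be normal to MS, so MS runs along (−sin -2°, cos -2°); with |MS| = 29.3, S = (65.71, 41.64). Then |NS| = |S − N| = 77.79.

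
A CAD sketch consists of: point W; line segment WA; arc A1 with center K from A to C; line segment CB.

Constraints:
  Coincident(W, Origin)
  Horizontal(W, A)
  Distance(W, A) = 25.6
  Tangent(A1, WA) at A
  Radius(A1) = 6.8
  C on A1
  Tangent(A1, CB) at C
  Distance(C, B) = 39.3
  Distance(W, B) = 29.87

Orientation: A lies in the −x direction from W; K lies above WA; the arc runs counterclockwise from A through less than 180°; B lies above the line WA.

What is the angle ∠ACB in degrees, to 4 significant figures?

158.3°

Checks: W = (0.00, 0.00) ✓; |KC| = 6.800 ✓; ∠(KC, CB) = 90.00° ✓; |CB| = 39.30 ✓; |WB| = 29.87 ✓.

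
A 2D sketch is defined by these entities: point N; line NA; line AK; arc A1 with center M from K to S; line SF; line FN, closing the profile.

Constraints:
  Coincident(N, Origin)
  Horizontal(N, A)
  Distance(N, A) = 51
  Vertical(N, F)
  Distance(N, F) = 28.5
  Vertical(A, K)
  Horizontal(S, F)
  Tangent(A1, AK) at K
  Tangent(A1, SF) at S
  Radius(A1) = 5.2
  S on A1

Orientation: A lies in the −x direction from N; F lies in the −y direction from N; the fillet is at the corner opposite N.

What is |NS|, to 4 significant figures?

53.94

The virtual corner opposite N is at (-51.00, -28.50). The tangent condition forces MK to be normal to AK and the tangent condition forces MS to be normal to SF, with radius 5.2, so the center M sits 5.2 in from both sides at M = (-45.80, -23.30). That places the tangent points at K = (-51.00, -23.30) on AK and S = (-45.80, -28.50) on SF. Then |NS| = |S − N| = 53.94.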